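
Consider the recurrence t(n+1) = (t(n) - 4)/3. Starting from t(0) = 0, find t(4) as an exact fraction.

t(1) = (0 - 4)/3 = -4/3.
t(2) = ((-4/3) - 4)/3 = -16/9.
t(3) = ((-16/9) - 4)/3 = -52/27.
t(4) = ((-52/27) - 4)/3 = -160/81.

-160/81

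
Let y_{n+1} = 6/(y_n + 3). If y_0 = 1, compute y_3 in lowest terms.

18/13

y_1 = 6/(1 + 3) = 3/2.
y_2 = 6/(3/2 + 3) = 4/3.
y_3 = 6/(4/3 + 3) = 18/13.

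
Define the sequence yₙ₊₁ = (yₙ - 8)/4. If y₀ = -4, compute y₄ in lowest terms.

y₁ = ((-4) - 8)/4 = -3.
y₂ = ((-3) - 8)/4 = -11/4.
y₃ = ((-11/4) - 8)/4 = -43/16.
y₄ = ((-43/16) - 8)/4 = -171/64.

-171/64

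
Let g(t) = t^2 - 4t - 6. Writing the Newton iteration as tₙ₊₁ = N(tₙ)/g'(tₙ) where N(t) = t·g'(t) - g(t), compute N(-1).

g'(t) = 2t - 4.
N(t) = t·g'(t) - g(t) = t·(2t - 4) - (t^2 - 4t - 6) = t^2 + 6.
N(-1) = 7.

7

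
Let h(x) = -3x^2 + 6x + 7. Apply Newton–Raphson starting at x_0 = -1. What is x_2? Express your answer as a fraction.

-109/132

h'(x) = -6x + 6.
h(-1) = -2, h'(-1) = 12, so x_1 = (-1) - (-2)/12 = -5/6.
h(-5/6) = -1/12, h'(-5/6) = 11, so x_2 = (-5/6) - (-1/12)/11 = -109/132.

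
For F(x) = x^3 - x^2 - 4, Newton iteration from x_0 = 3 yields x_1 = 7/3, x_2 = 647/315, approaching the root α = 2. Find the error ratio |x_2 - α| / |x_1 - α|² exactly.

17/35

x_1 - α = 7/3 - 2 = 1/3, so |x_1 - α| = 1/3.
x_2 - α = 647/315 - 2 = 17/315, so |x_2 - α| = 17/315.
|x_1 - α|² = 1/9.
Ratio = (17/315) / (1/9) = 17/35.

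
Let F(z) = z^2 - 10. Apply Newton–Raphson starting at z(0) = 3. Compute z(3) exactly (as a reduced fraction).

F'(z) = 2z.
F(3) = -1, F'(3) = 6, so z(1) = 3 - (-1)/6 = 19/6.
F(19/6) = 1/36, F'(19/6) = 19/3, so z(2) = (19/6) - (1/36)/(19/3) = 721/228.
F(721/228) = 1/51984, F'(721/228) = 721/114, so z(3) = (721/228) - (1/51984)/(721/114) = 1039681/328776.

1039681/328776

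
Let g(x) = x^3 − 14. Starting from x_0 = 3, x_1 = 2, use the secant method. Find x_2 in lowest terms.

g(3) = 13, g(2) = −6. x_2 = 2 − (−6)·(2 − 3)/((−6) − 13) = 44/19.

44/19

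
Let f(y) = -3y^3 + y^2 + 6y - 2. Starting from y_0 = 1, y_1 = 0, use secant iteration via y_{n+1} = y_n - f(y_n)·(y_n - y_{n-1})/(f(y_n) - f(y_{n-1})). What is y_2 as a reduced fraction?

1/2

f(1) = 2, f(0) = -2. y_2 = 0 - (-2)·(0 - 1)/((-2) - 2) = 1/2.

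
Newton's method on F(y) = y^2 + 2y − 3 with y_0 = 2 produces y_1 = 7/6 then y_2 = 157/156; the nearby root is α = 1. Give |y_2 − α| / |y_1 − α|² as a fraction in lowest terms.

y_1 − α = 7/6 − 1 = 1/6, so |y_1 − α| = 1/6.
y_2 − α = 157/156 − 1 = 1/156, so |y_2 − α| = 1/156.
|y_1 − α|² = 1/36.
Ratio = (1/156) / (1/36) = 3/13.

3/13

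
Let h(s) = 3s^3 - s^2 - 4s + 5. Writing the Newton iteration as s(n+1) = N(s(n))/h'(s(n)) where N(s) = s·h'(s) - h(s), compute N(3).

h'(s) = 9s^2 - 2s - 4.
N(s) = s·h'(s) - h(s) = s·(9s^2 - 2s - 4) - (3s^3 - s^2 - 4s + 5) = 6s^3 - s^2 - 5.
N(3) = 148.

148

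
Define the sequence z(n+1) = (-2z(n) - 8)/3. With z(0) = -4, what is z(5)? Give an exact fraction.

z(1) = (-2·(-4) - 8)/3 = 0.
z(2) = (-2·0 - 8)/3 = -8/3.
z(3) = (-2·(-8/3) - 8)/3 = -8/9.
z(4) = (-2·(-8/9) - 8)/3 = -56/27.
z(5) = (-2·(-56/27) - 8)/3 = -104/81.

-104/81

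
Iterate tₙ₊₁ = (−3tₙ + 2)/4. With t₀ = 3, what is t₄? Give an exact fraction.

293/256

t₁ = (−3·3 + 2)/4 = −7/4.
t₂ = (−3·(−7/4) + 2)/4 = 29/16.
t₃ = (−3·(29/16) + 2)/4 = −55/64.
t₄ = (−3·(−55/64) + 2)/4 = 293/256.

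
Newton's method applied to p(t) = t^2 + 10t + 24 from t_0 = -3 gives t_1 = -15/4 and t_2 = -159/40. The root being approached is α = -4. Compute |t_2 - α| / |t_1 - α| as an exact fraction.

t_1 - α = -15/4 - (-4) = -15/4 + 4 = 1/4, so |t_1 - α| = 1/4.
t_2 - α = -159/40 - (-4) = -159/40 + 4 = 1/40, so |t_2 - α| = 1/40.
Ratio = (1/40) / (1/4) = 1/10.

1/10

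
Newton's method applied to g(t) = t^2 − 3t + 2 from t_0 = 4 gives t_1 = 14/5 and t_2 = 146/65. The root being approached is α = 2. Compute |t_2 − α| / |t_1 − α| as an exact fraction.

t_1 − α = 14/5 − 2 = 4/5, so |t_1 − α| = 4/5.
t_2 − α = 146/65 − 2 = 16/65, so |t_2 − α| = 16/65.
Ratio = (16/65) / (4/5) = 4/13.

4/13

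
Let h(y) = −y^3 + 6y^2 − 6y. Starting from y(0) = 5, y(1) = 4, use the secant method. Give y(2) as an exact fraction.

h(5) = −5, h(4) = 8. y(2) = 4 − 8·(4 − 5)/(8 − (−5)) = 60/13.

60/13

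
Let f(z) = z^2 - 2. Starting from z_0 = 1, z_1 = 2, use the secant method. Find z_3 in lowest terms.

f(1) = -1, f(2) = 2. z_2 = 2 - 2·(2 - 1)/(2 - (-1)) = 4/3.
f(2) = 2, f(4/3) = -2/9. z_3 = (4/3) - (-2/9)·((4/3) - 2)/((-2/9) - 2) = 7/5.

7/5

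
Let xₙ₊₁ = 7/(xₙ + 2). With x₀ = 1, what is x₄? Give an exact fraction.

x₁ = 7/(1 + 2) = 7/3.
x₂ = 7/(7/3 + 2) = 21/13.
x₃ = 7/(21/13 + 2) = 91/47.
x₄ = 7/(91/47 + 2) = 329/185.

329/185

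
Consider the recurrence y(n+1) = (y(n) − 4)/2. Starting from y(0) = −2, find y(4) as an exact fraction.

−31/8

y(1) = ((−2) − 4)/2 = −3.
y(2) = ((−3) − 4)/2 = −7/2.
y(3) = ((−7/2) − 4)/2 = −15/4.
y(4) = ((−15/4) − 4)/2 = −31/8.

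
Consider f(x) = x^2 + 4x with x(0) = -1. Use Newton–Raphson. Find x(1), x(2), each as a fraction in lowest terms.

f'(x) = 2x + 4.
f(-1) = -3, f'(-1) = 2, so x(1) = (-1) - (-3)/2 = 1/2.
f(1/2) = 9/4, f'(1/2) = 5, so x(2) = (1/2) - (9/4)/5 = 1/20.

x(1) = 1/2, x(2) = 1/20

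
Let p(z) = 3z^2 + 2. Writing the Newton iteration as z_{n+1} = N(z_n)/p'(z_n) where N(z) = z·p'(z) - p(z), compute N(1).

p'(z) = 6z.
N(z) = z·p'(z) - p(z) = z·(6z) - (3z^2 + 2) = 3z^2 - 2.
N(1) = 1.

1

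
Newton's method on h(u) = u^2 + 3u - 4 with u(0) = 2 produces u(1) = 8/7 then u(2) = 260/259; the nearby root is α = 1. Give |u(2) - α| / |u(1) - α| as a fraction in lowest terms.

u(1) - α = 8/7 - 1 = 1/7, so |u(1) - α| = 1/7.
u(2) - α = 260/259 - 1 = 1/259, so |u(2) - α| = 1/259.
Ratio = (1/259) / (1/7) = 1/37.

1/37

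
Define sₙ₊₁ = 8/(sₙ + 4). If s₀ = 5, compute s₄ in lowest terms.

s₁ = 8/(5 + 4) = 8/9.
s₂ = 8/(8/9 + 4) = 18/11.
s₃ = 8/(18/11 + 4) = 44/31.
s₄ = 8/(44/31 + 4) = 31/21.

31/21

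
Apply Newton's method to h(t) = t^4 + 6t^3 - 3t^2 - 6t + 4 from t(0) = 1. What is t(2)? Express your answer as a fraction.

454/865

h'(t) = 4t^3 + 18t^2 - 6t - 6.
h(1) = 2, h'(1) = 10, so t(1) = 1 - 2/10 = 4/5.
h(4/5) = 476/625, h'(4/5) = 346/125, so t(2) = (4/5) - (476/625)/(346/125) = 454/865.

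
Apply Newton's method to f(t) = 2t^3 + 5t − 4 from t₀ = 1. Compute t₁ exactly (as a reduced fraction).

8/11

f'(t) = 6t^2 + 5.
f(1) = 3, f'(1) = 11, so t₁ = 1 − 3/11 = 8/11.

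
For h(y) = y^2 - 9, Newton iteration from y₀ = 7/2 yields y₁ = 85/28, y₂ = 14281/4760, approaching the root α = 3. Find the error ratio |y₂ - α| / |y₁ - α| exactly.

1/170

y₁ - α = 85/28 - 3 = 1/28, so |y₁ - α| = 1/28.
y₂ - α = 14281/4760 - 3 = 1/4760, so |y₂ - α| = 1/4760.
Ratio = (1/4760) / (1/28) = 1/170.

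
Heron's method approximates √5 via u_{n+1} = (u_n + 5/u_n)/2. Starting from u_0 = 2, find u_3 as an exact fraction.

u_1 = (2 + 5/2)/2 = 9/4.
u_2 = (9/4 + 5/(9/4))/2 = 161/72.
u_3 = (161/72 + 5/(161/72))/2 = 51841/23184.

51841/23184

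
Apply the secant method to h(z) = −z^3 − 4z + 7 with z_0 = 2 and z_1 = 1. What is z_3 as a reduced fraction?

1159/917

h(2) = −9, h(1) = 2. z_2 = 1 − 2·(1 − 2)/(2 − (−9)) = 13/11.
h(1) = 2, h(13/11) = 828/1331. z_3 = (13/11) − (828/1331)·((13/11) − 1)/((828/1331) − 2) = 1159/917.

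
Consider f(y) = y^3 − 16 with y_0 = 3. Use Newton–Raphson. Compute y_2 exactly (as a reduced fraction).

250232/99225

f'(y) = 3y^2.
f(3) = 11, f'(3) = 27, so y_1 = 3 − 11/27 = 70/27.
f(70/27) = 28072/19683, f'(70/27) = 4900/243, so y_2 = (70/27) − (28072/19683)/(4900/243) = 250232/99225.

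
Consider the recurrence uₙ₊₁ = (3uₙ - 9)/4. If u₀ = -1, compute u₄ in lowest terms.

u₁ = (3·(-1) - 9)/4 = -3.
u₂ = (3·(-3) - 9)/4 = -9/2.
u₃ = (3·(-9/2) - 9)/4 = -45/8.
u₄ = (3·(-45/8) - 9)/4 = -207/32.

-207/32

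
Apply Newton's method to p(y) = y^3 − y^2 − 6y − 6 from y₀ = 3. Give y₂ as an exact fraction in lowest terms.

p'(y) = 3y^2 − 2y − 6.
p(3) = −6, p'(3) = 15, so y₁ = 3 − (−6)/15 = 17/5.
p(17/5) = 168/125, p'(17/5) = 547/25, so y₂ = (17/5) − (168/125)/(547/25) = 9131/2735.

9131/2735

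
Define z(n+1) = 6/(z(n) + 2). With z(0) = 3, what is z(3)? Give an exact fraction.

48/31

z(1) = 6/(3 + 2) = 6/5.
z(2) = 6/(6/5 + 2) = 15/8.
z(3) = 6/(15/8 + 2) = 48/31.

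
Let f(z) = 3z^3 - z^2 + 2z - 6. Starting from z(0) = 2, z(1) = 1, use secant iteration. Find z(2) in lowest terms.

11/10

f(2) = 18, f(1) = -2. z(2) = 1 - (-2)·(1 - 2)/((-2) - 18) = 11/10.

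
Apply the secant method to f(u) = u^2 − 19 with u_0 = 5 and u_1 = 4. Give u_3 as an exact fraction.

f(5) = 6, f(4) = −3. u_2 = 4 − (−3)·(4 − 5)/((−3) − 6) = 13/3.
f(4) = −3, f(13/3) = −2/9. u_3 = (13/3) − (−2/9)·((13/3) − 4)/((−2/9) − (−3)) = 109/25.

109/25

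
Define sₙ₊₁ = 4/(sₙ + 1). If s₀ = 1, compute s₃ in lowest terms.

12/7

s₁ = 4/(1 + 1) = 2.
s₂ = 4/(2 + 1) = 4/3.
s₃ = 4/(4/3 + 1) = 12/7.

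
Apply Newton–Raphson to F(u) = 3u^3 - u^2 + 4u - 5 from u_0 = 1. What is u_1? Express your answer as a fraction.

F'(u) = 9u^2 - 2u + 4.
F(1) = 1, F'(1) = 11, so u_1 = 1 - 1/11 = 10/11.

10/11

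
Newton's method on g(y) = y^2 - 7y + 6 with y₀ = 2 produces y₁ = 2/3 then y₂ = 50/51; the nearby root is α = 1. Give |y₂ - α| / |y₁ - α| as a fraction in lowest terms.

1/17

y₁ - α = 2/3 - 1 = -1/3, so |y₁ - α| = 1/3.
y₂ - α = 50/51 - 1 = -1/51, so |y₂ - α| = 1/51.
Ratio = (1/51) / (1/3) = 1/17.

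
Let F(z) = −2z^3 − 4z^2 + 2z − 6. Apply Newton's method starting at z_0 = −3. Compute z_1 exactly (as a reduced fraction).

−39/14

F'(z) = −6z^2 − 8z + 2.
F(−3) = 6, F'(−3) = −28, so z_1 = (−3) − 6/(−28) = −39/14.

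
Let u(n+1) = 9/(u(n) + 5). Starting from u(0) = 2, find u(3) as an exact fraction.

u(1) = 9/(2 + 5) = 9/7.
u(2) = 9/(9/7 + 5) = 63/44.
u(3) = 9/(63/44 + 5) = 396/283.

396/283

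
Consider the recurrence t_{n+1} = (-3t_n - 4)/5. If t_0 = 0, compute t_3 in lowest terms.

t_1 = (-3·0 - 4)/5 = -4/5.
t_2 = (-3·(-4/5) - 4)/5 = -8/25.
t_3 = (-3·(-8/25) - 4)/5 = -76/125.

-76/125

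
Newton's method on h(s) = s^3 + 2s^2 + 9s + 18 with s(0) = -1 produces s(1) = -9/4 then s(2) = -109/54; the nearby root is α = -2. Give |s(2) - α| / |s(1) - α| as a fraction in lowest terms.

s(1) - α = -9/4 - (-2) = -9/4 + 2 = -1/4, so |s(1) - α| = 1/4.
s(2) - α = -109/54 - (-2) = -109/54 + 2 = -1/54, so |s(2) - α| = 1/54.
Ratio = (1/54) / (1/4) = 2/27.

2/27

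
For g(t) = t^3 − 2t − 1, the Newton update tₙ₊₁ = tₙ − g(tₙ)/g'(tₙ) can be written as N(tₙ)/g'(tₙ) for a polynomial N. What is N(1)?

3

g'(t) = 3t^2 − 2.
N(t) = t·g'(t) − g(t) = t·(3t^2 − 2) − (t^3 − 2t − 1) = 2t^3 + 1.
N(1) = 3.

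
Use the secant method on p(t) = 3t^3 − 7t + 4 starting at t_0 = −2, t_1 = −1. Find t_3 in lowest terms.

−395/199

p(−2) = −6, p(−1) = 8. t_2 = (−1) − 8·((−1) − (−2))/(8 − (−6)) = −11/7.
p(−1) = 8, p(−11/7) = 1152/343. t_3 = (−11/7) − (1152/343)·((−11/7) − (−1))/((1152/343) − 8) = −395/199.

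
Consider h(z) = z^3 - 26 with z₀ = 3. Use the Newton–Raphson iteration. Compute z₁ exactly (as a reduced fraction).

h'(z) = 3z^2.
h(3) = 1, h'(3) = 27, so z₁ = 3 - 1/27 = 80/27.

80/27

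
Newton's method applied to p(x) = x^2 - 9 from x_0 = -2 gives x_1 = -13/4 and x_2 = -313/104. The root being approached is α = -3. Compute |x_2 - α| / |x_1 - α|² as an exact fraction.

x_1 - α = -13/4 - (-3) = -13/4 + 3 = -1/4, so |x_1 - α| = 1/4.
x_2 - α = -313/104 - (-3) = -313/104 + 3 = -1/104, so |x_2 - α| = 1/104.
|x_1 - α|² = 1/16.
Ratio = (1/104) / (1/16) = 2/13.

2/13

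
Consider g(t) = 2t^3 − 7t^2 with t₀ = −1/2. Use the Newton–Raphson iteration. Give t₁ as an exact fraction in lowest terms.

−9/34

g'(t) = 6t^2 − 14t.
g(−1/2) = −2, g'(−1/2) = 17/2, so t₁ = (−1/2) − (−2)/(17/2) = −9/34.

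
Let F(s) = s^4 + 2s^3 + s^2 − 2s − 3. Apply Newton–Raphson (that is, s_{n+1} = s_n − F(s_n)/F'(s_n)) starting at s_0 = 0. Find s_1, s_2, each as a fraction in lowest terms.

s_1 = −3/2, s_2 = −111/80

F'(s) = 4s^3 + 6s^2 + 2s − 2.
F(0) = −3, F'(0) = −2, so s_1 = 0 − (−3)/(−2) = −3/2.
F(−3/2) = 9/16, F'(−3/2) = −5, so s_2 = (−3/2) − (9/16)/(−5) = −111/80.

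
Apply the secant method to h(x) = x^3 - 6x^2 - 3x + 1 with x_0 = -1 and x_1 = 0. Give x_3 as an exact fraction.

16/23

h(-1) = -3, h(0) = 1. x_2 = 0 - 1·(0 - (-1))/(1 - (-3)) = -1/4.
h(0) = 1, h(-1/4) = 87/64. x_3 = (-1/4) - (87/64)·((-1/4) - 0)/((87/64) - 1) = 16/23.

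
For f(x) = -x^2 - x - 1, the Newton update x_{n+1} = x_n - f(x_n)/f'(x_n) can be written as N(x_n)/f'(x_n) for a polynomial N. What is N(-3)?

-8

f'(x) = -2x - 1.
N(x) = x·f'(x) - f(x) = x·(-2x - 1) - (-x^2 - x - 1) = -x^2 + 1.
N(-3) = -8.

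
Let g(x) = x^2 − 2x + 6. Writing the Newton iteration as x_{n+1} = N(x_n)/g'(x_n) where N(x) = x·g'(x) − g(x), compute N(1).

−5

g'(x) = 2x − 2.
N(x) = x·g'(x) − g(x) = x·(2x − 2) − (x^2 − 2x + 6) = x^2 − 6.
N(1) = −5.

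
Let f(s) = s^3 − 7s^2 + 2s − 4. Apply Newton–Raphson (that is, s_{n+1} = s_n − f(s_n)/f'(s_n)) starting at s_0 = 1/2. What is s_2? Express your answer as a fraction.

f'(s) = 3s^2 − 14s + 2.
f(1/2) = −37/8, f'(1/2) = −17/4, so s_1 = (1/2) − (−37/8)/(−17/4) = −10/17.
f(−10/17) = −38332/4913, f'(−10/17) = 3258/289, so s_2 = (−10/17) − (−38332/4913)/(3258/289) = 2876/27693.

2876/27693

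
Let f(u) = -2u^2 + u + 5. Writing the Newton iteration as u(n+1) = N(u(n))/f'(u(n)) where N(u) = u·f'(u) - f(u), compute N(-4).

f'(u) = -4u + 1.
N(u) = u·f'(u) - f(u) = u·(-4u + 1) - (-2u^2 + u + 5) = -2u^2 - 5.
N(-4) = -37.

-37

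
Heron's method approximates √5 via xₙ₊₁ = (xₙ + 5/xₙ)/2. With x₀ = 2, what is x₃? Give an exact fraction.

51841/23184

x₁ = (2 + 5/2)/2 = 9/4.
x₂ = (9/4 + 5/(9/4))/2 = 161/72.
x₃ = (161/72 + 5/(161/72))/2 = 51841/23184.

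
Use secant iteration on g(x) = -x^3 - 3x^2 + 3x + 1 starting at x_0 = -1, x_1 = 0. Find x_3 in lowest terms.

-25/89

g(-1) = -4, g(0) = 1. x_2 = 0 - 1·(0 - (-1))/(1 - (-4)) = -1/5.
g(0) = 1, g(-1/5) = 36/125. x_3 = (-1/5) - (36/125)·((-1/5) - 0)/((36/125) - 1) = -25/89.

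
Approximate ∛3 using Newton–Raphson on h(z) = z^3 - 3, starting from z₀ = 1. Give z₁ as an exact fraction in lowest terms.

5/3

h'(z) = 3z^2.
h(1) = -2, h'(1) = 3, so z₁ = 1 - (-2)/3 = 5/3.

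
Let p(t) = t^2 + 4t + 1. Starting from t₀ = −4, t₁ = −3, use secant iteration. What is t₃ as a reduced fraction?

−15/4

p(−4) = 1, p(−3) = −2. t₂ = (−3) − (−2)·((−3) − (−4))/((−2) − 1) = −11/3.
p(−3) = −2, p(−11/3) = −2/9. t₃ = (−11/3) − (−2/9)·((−11/3) − (−3))/((−2/9) − (−2)) = −15/4.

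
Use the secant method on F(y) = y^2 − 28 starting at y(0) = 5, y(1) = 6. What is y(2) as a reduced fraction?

F(5) = −3, F(6) = 8. y(2) = 6 − 8·(6 − 5)/(8 − (−3)) = 58/11.

58/11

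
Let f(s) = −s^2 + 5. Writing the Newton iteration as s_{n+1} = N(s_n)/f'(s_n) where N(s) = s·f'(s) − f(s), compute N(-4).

f'(s) = −2s.
N(s) = s·f'(s) − f(s) = s·(−2s) − (−s^2 + 5) = −s^2 − 5.
N(-4) = −21.

−21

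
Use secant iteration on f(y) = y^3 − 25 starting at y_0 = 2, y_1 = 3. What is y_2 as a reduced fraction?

f(2) = −17, f(3) = 2. y_2 = 3 − 2·(3 − 2)/(2 − (−17)) = 55/19.

55/19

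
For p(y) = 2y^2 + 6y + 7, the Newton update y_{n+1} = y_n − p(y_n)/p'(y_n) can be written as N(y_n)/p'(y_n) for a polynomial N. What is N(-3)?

p'(y) = 4y + 6.
N(y) = y·p'(y) − p(y) = y·(4y + 6) − (2y^2 + 6y + 7) = 2y^2 − 7.
N(-3) = 11.

11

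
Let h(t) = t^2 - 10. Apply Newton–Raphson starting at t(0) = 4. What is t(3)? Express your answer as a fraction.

h'(t) = 2t.
h(4) = 6, h'(4) = 8, so t(1) = 4 - 6/8 = 13/4.
h(13/4) = 9/16, h'(13/4) = 13/2, so t(2) = (13/4) - (9/16)/(13/2) = 329/104.
h(329/104) = 81/10816, h'(329/104) = 329/52, so t(3) = (329/104) - (81/10816)/(329/52) = 216401/68432.

216401/68432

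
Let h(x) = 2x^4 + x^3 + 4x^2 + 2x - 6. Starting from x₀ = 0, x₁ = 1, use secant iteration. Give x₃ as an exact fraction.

h(0) = -6, h(1) = 3. x₂ = 1 - 3·(1 - 0)/(3 - (-6)) = 2/3.
h(1) = 3, h(2/3) = -178/81. x₃ = (2/3) - (-178/81)·((2/3) - 1)/((-178/81) - 3) = 340/421.

340/421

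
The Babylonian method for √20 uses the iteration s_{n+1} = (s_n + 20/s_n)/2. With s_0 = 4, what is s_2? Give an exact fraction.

s_1 = (4 + 20/4)/2 = 9/2.
s_2 = (9/2 + 20/(9/2))/2 = 161/36.

161/36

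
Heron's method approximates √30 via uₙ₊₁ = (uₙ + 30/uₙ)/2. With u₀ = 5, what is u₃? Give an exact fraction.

116161/21208

u₁ = (5 + 30/5)/2 = 11/2.
u₂ = (11/2 + 30/(11/2))/2 = 241/44.
u₃ = (241/44 + 30/(241/44))/2 = 116161/21208.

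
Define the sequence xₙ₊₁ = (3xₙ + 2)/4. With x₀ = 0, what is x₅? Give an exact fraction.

x₁ = (3·0 + 2)/4 = 1/2.
x₂ = (3·(1/2) + 2)/4 = 7/8.
x₃ = (3·(7/8) + 2)/4 = 37/32.
x₄ = (3·(37/32) + 2)/4 = 175/128.
x₅ = (3·(175/128) + 2)/4 = 781/512.

781/512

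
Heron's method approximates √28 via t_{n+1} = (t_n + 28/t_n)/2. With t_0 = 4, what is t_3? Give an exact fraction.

t_1 = (4 + 28/4)/2 = 11/2.
t_2 = (11/2 + 28/(11/2))/2 = 233/44.
t_3 = (233/44 + 28/(233/44))/2 = 108497/20504.

108497/20504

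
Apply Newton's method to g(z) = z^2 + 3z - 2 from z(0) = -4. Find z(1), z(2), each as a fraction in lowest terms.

g'(z) = 2z + 3.
g(-4) = 2, g'(-4) = -5, so z(1) = (-4) - 2/(-5) = -18/5.
g(-18/5) = 4/25, g'(-18/5) = -21/5, so z(2) = (-18/5) - (4/25)/(-21/5) = -374/105.

z(1) = -18/5, z(2) = -374/105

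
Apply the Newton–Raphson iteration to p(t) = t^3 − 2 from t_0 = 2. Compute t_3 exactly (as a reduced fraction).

125116/99225

p'(t) = 3t^2.
p(2) = 6, p'(2) = 12, so t_1 = 2 − 6/12 = 3/2.
p(3/2) = 11/8, p'(3/2) = 27/4, so t_2 = (3/2) − (11/8)/(27/4) = 35/27.
p(35/27) = 3509/19683, p'(35/27) = 1225/243, so t_3 = (35/27) − (3509/19683)/(1225/243) = 125116/99225.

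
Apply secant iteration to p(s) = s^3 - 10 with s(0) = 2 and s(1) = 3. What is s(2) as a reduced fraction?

40/19

p(2) = -2, p(3) = 17. s(2) = 3 - 17·(3 - 2)/(17 - (-2)) = 40/19.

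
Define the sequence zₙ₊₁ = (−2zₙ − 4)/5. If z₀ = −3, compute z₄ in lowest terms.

z₁ = (−2·(−3) − 4)/5 = 2/5.
z₂ = (−2·(2/5) − 4)/5 = −24/25.
z₃ = (−2·(−24/25) − 4)/5 = −52/125.
z₄ = (−2·(−52/125) − 4)/5 = −396/625.

−396/625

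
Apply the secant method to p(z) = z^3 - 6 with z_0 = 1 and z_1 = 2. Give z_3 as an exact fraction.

459/254

p(1) = -5, p(2) = 2. z_2 = 2 - 2·(2 - 1)/(2 - (-5)) = 12/7.
p(2) = 2, p(12/7) = -330/343. z_3 = (12/7) - (-330/343)·((12/7) - 2)/((-330/343) - 2) = 459/254.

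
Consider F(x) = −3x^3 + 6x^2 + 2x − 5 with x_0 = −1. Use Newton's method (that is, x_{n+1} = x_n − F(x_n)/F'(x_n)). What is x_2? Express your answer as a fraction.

F'(x) = −9x^2 + 12x + 2.
F(−1) = 2, F'(−1) = −19, so x_1 = (−1) − 2/(−19) = −17/19.
F(−17/19) = 1116/6859, F'(−17/19) = −5755/361, so x_2 = (−17/19) − (1116/6859)/(−5755/361) = −96719/109345.

−96719/109345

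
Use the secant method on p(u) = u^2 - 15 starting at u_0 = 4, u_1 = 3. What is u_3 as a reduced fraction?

p(4) = 1, p(3) = -6. u_2 = 3 - (-6)·(3 - 4)/((-6) - 1) = 27/7.
p(3) = -6, p(27/7) = -6/49. u_3 = (27/7) - (-6/49)·((27/7) - 3)/((-6/49) - (-6)) = 31/8.

31/8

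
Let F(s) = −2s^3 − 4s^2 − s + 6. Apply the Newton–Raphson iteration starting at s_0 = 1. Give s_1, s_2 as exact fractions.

s_1 = 14/15, s_2 = 42986/46215

F'(s) = −6s^2 − 8s − 1.
F(1) = −1, F'(1) = −15, so s_1 = 1 − (−1)/(−15) = 14/15.
F(14/15) = −148/3375, F'(14/15) = −1027/75, so s_2 = (14/15) − (−148/3375)/(−1027/75) = 42986/46215.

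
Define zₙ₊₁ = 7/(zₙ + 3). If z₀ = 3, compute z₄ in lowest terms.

819/526

z₁ = 7/(3 + 3) = 7/6.
z₂ = 7/(7/6 + 3) = 42/25.
z₃ = 7/(42/25 + 3) = 175/117.
z₄ = 7/(175/117 + 3) = 819/526.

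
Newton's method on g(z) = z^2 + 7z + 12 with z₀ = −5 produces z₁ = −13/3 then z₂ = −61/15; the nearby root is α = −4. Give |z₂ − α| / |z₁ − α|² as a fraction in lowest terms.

z₁ − α = −13/3 − (−4) = −13/3 + 4 = −1/3, so |z₁ − α| = 1/3.
z₂ − α = −61/15 − (−4) = −61/15 + 4 = −1/15, so |z₂ − α| = 1/15.
|z₁ − α|² = 1/9.
Ratio = (1/15) / (1/9) = 3/5.

3/5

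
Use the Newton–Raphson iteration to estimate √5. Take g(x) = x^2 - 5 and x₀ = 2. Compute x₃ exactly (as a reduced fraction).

51841/23184

g'(x) = 2x.
g(2) = -1, g'(2) = 4, so x₁ = 2 - (-1)/4 = 9/4.
g(9/4) = 1/16, g'(9/4) = 9/2, so x₂ = (9/4) - (1/16)/(9/2) = 161/72.
g(161/72) = 1/5184, g'(161/72) = 161/36, so x₃ = (161/72) - (1/5184)/(161/36) = 51841/23184.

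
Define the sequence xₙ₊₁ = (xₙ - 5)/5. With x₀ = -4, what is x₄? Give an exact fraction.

-784/625

x₁ = ((-4) - 5)/5 = -9/5.
x₂ = ((-9/5) - 5)/5 = -34/25.
x₃ = ((-34/25) - 5)/5 = -159/125.
x₄ = ((-159/125) - 5)/5 = -784/625.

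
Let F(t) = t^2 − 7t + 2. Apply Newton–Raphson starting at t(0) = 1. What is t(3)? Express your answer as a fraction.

F'(t) = 2t − 7.
F(1) = −4, F'(1) = −5, so t(1) = 1 − (−4)/(−5) = 1/5.
F(1/5) = 16/25, F'(1/5) = −33/5, so t(2) = (1/5) − (16/25)/(−33/5) = 49/165.
F(49/165) = 256/27225, F'(49/165) = −1057/165, so t(3) = (49/165) − (256/27225)/(−1057/165) = 52049/174405.

52049/174405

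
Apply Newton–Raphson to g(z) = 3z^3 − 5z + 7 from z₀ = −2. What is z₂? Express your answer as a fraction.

−1206787/695020

g'(z) = 9z^2 − 5.
g(−2) = −7, g'(−2) = 31, so z₁ = (−2) − (−7)/31 = −55/31.
g(−55/31) = −26313/29791, g'(−55/31) = 22420/961, so z₂ = (−55/31) − (−26313/29791)/(22420/961) = −1206787/695020.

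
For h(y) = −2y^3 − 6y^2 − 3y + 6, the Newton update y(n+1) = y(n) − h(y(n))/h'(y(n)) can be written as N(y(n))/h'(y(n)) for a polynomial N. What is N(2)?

h'(y) = −6y^2 − 12y − 3.
N(y) = y·h'(y) − h(y) = y·(−6y^2 − 12y − 3) − (−2y^3 − 6y^2 − 3y + 6) = −4y^3 − 6y^2 − 6.
N(2) = −62.

−62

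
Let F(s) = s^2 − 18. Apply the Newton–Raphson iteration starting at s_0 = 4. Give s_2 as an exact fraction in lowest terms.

577/136

F'(s) = 2s.
F(4) = −2, F'(4) = 8, so s_1 = 4 − (−2)/8 = 17/4.
F(17/4) = 1/16, F'(17/4) = 17/2, so s_2 = (17/4) − (1/16)/(17/2) = 577/136.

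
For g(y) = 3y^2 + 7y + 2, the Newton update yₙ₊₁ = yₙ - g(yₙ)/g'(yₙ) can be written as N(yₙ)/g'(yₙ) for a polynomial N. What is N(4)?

46

g'(y) = 6y + 7.
N(y) = y·g'(y) - g(y) = y·(6y + 7) - (3y^2 + 7y + 2) = 3y^2 - 2.
N(4) = 46.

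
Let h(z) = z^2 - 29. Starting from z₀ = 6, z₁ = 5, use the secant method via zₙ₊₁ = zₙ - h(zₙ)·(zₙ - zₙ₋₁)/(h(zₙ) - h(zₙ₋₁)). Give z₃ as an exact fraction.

307/57

h(6) = 7, h(5) = -4. z₂ = 5 - (-4)·(5 - 6)/((-4) - 7) = 59/11.
h(5) = -4, h(59/11) = -28/121. z₃ = (59/11) - (-28/121)·((59/11) - 5)/((-28/121) - (-4)) = 307/57.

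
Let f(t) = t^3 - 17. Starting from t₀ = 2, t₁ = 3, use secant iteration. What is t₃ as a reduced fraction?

f(2) = -9, f(3) = 10. t₂ = 3 - 10·(3 - 2)/(10 - (-9)) = 47/19.
f(3) = 10, f(47/19) = -12780/6859. t₃ = (47/19) - (-12780/6859)·((47/19) - 3)/((-12780/6859) - 10) = 20801/8137.

20801/8137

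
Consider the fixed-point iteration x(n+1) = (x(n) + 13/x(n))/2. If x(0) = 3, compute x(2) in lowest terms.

119/33

x(1) = (3 + 13/3)/2 = 11/3.
x(2) = (11/3 + 13/(11/3))/2 = 119/33.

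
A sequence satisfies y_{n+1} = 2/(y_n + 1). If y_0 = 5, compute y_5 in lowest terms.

y_1 = 2/(5 + 1) = 1/3.
y_2 = 2/(1/3 + 1) = 3/2.
y_3 = 2/(3/2 + 1) = 4/5.
y_4 = 2/(4/5 + 1) = 10/9.
y_5 = 2/(10/9 + 1) = 18/19.

18/19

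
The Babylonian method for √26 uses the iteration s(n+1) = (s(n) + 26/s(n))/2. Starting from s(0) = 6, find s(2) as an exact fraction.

s(1) = (6 + 26/6)/2 = 31/6.
s(2) = (31/6 + 26/(31/6))/2 = 1897/372.

1897/372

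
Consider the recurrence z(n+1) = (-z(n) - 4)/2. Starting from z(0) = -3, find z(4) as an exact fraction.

z(1) = (-(-3) - 4)/2 = -1/2.
z(2) = (-(-1/2) - 4)/2 = -7/4.
z(3) = (-(-7/4) - 4)/2 = -9/8.
z(4) = (-(-9/8) - 4)/2 = -23/16.

-23/16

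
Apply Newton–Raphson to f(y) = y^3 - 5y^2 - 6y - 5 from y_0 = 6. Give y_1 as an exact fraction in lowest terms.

f'(y) = 3y^2 - 10y - 6.
f(6) = -5, f'(6) = 42, so y_1 = 6 - (-5)/42 = 257/42.

257/42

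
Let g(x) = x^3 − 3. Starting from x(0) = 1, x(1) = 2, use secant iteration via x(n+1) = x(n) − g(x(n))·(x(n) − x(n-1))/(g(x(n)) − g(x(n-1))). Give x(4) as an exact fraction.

20671423/14273229

g(1) = −2, g(2) = 5. x(2) = 2 − 5·(2 − 1)/(5 − (−2)) = 9/7.
g(2) = 5, g(9/7) = −300/343. x(3) = (9/7) − (−300/343)·((9/7) − 2)/((−300/343) − 5) = 561/403.
g(9/7) = −300/343, g(561/403) = −19794000/65450827. x(4) = (561/403) − (−19794000/65450827)·((561/403) − (9/7))/((−19794000/65450827) − (−300/343)) = 20671423/14273229.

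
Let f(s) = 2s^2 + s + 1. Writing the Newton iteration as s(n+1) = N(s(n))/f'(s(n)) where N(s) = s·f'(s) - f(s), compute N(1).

f'(s) = 4s + 1.
N(s) = s·f'(s) - f(s) = s·(4s + 1) - (2s^2 + s + 1) = 2s^2 - 1.
N(1) = 1.

1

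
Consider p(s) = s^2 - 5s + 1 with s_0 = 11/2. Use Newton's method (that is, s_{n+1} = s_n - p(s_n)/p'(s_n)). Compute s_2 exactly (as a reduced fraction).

1457/304

p'(s) = 2s - 5.
p(11/2) = 15/4, p'(11/2) = 6, so s_1 = (11/2) - (15/4)/6 = 39/8.
p(39/8) = 25/64, p'(39/8) = 19/4, so s_2 = (39/8) - (25/64)/(19/4) = 1457/304.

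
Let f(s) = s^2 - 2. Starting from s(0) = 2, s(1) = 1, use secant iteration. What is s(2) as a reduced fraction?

4/3

f(2) = 2, f(1) = -1. s(2) = 1 - (-1)·(1 - 2)/((-1) - 2) = 4/3.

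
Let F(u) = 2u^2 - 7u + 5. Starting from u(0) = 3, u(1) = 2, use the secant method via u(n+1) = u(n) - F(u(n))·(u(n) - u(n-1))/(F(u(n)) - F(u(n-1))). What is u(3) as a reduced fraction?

13/5

F(3) = 2, F(2) = -1. u(2) = 2 - (-1)·(2 - 3)/((-1) - 2) = 7/3.
F(2) = -1, F(7/3) = -4/9. u(3) = (7/3) - (-4/9)·((7/3) - 2)/((-4/9) - (-1)) = 13/5.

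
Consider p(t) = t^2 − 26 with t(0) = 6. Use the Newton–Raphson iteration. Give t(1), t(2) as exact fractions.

p'(t) = 2t.
p(6) = 10, p'(6) = 12, so t(1) = 6 − 10/12 = 31/6.
p(31/6) = 25/36, p'(31/6) = 31/3, so t(2) = (31/6) − (25/36)/(31/3) = 1897/372.

t(1) = 31/6, t(2) = 1897/372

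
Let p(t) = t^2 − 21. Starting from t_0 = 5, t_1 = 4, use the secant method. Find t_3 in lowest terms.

353/77

p(5) = 4, p(4) = −5. t_2 = 4 − (−5)·(4 − 5)/((−5) − 4) = 41/9.
p(4) = −5, p(41/9) = −20/81. t_3 = (41/9) − (−20/81)·((41/9) − 4)/((−20/81) − (−5)) = 353/77.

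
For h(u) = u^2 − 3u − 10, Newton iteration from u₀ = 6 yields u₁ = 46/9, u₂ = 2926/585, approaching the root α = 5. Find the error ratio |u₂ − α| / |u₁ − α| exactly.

1/65

u₁ − α = 46/9 − 5 = 1/9, so |u₁ − α| = 1/9.
u₂ − α = 2926/585 − 5 = 1/585, so |u₂ − α| = 1/585.
Ratio = (1/585) / (1/9) = 1/65.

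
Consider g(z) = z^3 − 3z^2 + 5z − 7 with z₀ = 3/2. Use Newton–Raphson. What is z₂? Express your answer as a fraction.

g'(z) = 3z^2 − 6z + 5.
g(3/2) = −23/8, g'(3/2) = 11/4, so z₁ = (3/2) − (−23/8)/(11/4) = 28/11.
g(28/11) = 3703/1331, g'(28/11) = 1109/121, so z₂ = (28/11) − (3703/1331)/(1109/121) = 27349/12199.

27349/12199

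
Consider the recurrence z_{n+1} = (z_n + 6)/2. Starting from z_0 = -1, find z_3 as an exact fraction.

z_1 = ((-1) + 6)/2 = 5/2.
z_2 = ((5/2) + 6)/2 = 17/4.
z_3 = ((17/4) + 6)/2 = 41/8.

41/8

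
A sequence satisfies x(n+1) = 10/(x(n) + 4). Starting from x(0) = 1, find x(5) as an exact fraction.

490/281

x(1) = 10/(1 + 4) = 2.
x(2) = 10/(2 + 4) = 5/3.
x(3) = 10/(5/3 + 4) = 30/17.
x(4) = 10/(30/17 + 4) = 85/49.
x(5) = 10/(85/49 + 4) = 490/281.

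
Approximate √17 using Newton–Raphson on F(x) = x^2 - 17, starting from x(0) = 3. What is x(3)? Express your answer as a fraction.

25889/6279

F'(x) = 2x.
F(3) = -8, F'(3) = 6, so x(1) = 3 - (-8)/6 = 13/3.
F(13/3) = 16/9, F'(13/3) = 26/3, so x(2) = (13/3) - (16/9)/(26/3) = 161/39.
F(161/39) = 64/1521, F'(161/39) = 322/39, so x(3) = (161/39) - (64/1521)/(322/39) = 25889/6279.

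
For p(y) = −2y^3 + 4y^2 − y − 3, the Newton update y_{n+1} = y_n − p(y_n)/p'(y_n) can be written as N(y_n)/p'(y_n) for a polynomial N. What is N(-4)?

p'(y) = −6y^2 + 8y − 1.
N(y) = y·p'(y) − p(y) = y·(−6y^2 + 8y − 1) − (−2y^3 + 4y^2 − y − 3) = −4y^3 + 4y^2 + 3.
N(-4) = 323.

323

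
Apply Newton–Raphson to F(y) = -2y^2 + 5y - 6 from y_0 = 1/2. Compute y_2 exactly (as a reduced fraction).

13/42

F'(y) = -4y + 5.
F(1/2) = -4, F'(1/2) = 3, so y_1 = (1/2) - (-4)/3 = 11/6.
F(11/6) = -32/9, F'(11/6) = -7/3, so y_2 = (11/6) - (-32/9)/(-7/3) = 13/42.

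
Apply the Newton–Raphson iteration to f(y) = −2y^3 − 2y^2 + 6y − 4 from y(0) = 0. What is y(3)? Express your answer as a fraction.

f'(y) = −6y^2 − 4y + 6.
f(0) = −4, f'(0) = 6, so y(1) = 0 − (−4)/6 = 2/3.
f(2/3) = −40/27, f'(2/3) = 2/3, so y(2) = (2/3) − (−40/27)/(2/3) = 26/9.
f(26/9) = −37600/729, f'(26/9) = −1502/27, so y(3) = (26/9) − (−37600/729)/(−1502/27) = 39778/20277.

39778/20277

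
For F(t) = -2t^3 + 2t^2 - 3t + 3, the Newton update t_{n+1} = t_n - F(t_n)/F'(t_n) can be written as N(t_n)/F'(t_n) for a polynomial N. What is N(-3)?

F'(t) = -6t^2 + 4t - 3.
N(t) = t·F'(t) - F(t) = t·(-6t^2 + 4t - 3) - (-2t^3 + 2t^2 - 3t + 3) = -4t^3 + 2t^2 - 3.
N(-3) = 123.

123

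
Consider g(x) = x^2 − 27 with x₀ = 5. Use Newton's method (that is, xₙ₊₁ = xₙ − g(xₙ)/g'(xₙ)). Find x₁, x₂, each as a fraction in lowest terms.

x₁ = 26/5, x₂ = 1351/260

g'(x) = 2x.
g(5) = −2, g'(5) = 10, so x₁ = 5 − (−2)/10 = 26/5.
g(26/5) = 1/25, g'(26/5) = 52/5, so x₂ = (26/5) − (1/25)/(52/5) = 1351/260.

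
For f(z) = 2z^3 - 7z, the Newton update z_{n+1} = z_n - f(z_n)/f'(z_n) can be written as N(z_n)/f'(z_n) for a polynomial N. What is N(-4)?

f'(z) = 6z^2 - 7.
N(z) = z·f'(z) - f(z) = z·(6z^2 - 7) - (2z^3 - 7z) = 4z^3.
N(-4) = -256.

-256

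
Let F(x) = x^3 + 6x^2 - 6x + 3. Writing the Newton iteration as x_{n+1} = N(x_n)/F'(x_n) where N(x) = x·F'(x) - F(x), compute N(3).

105

F'(x) = 3x^2 + 12x - 6.
N(x) = x·F'(x) - F(x) = x·(3x^2 + 12x - 6) - (x^3 + 6x^2 - 6x + 3) = 2x^3 + 6x^2 - 3.
N(3) = 105.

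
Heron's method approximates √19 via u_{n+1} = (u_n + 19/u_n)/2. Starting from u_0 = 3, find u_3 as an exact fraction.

268753/61656

u_1 = (3 + 19/3)/2 = 14/3.
u_2 = (14/3 + 19/(14/3))/2 = 367/84.
u_3 = (367/84 + 19/(367/84))/2 = 268753/61656.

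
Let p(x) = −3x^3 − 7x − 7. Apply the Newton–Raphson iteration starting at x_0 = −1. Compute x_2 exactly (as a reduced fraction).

−20927/26504

p'(x) = −9x^2 − 7.
p(−1) = 3, p'(−1) = −16, so x_1 = (−1) − 3/(−16) = −13/16.
p(−13/16) = 1215/4096, p'(−13/16) = −3313/256, so x_2 = (−13/16) − (1215/4096)/(−3313/256) = −20927/26504.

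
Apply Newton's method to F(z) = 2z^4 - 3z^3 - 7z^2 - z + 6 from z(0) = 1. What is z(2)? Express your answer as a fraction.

367805/459584

F'(z) = 8z^3 - 9z^2 - 14z - 1.
F(1) = -3, F'(1) = -16, so z(1) = 1 - (-3)/(-16) = 13/16.
F(13/16) = -5607/32768, F'(13/16) = -7181/512, so z(2) = (13/16) - (-5607/32768)/(-7181/512) = 367805/459584.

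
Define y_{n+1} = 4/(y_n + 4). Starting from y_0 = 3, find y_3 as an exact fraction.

y_1 = 4/(3 + 4) = 4/7.
y_2 = 4/(4/7 + 4) = 7/8.
y_3 = 4/(7/8 + 4) = 32/39.

32/39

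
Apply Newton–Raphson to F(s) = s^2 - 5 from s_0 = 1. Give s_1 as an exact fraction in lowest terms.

F'(s) = 2s.
F(1) = -4, F'(1) = 2, so s_1 = 1 - (-4)/2 = 3.

3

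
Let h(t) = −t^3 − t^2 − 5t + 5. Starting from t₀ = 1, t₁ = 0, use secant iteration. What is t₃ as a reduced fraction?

h(1) = −2, h(0) = 5. t₂ = 0 − 5·(0 − 1)/(5 − (−2)) = 5/7.
h(0) = 5, h(5/7) = 190/343. t₃ = (5/7) − (190/343)·((5/7) − 0)/((190/343) − 5) = 49/61.

49/61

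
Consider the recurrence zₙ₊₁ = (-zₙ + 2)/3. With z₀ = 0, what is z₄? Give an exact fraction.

40/81

z₁ = (-0 + 2)/3 = 2/3.
z₂ = (-(2/3) + 2)/3 = 4/9.
z₃ = (-(4/9) + 2)/3 = 14/27.
z₄ = (-(14/27) + 2)/3 = 40/81.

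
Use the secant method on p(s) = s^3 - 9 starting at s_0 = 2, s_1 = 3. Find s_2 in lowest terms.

39/19

p(2) = -1, p(3) = 18. s_2 = 3 - 18·(3 - 2)/(18 - (-1)) = 39/19.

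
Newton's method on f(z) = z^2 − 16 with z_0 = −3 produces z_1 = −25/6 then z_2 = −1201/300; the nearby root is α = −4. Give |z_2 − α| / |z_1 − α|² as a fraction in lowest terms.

3/25

z_1 − α = −25/6 − (−4) = −25/6 + 4 = −1/6, so |z_1 − α| = 1/6.
z_2 − α = −1201/300 − (−4) = −1201/300 + 4 = −1/300, so |z_2 − α| = 1/300.
|z_1 − α|² = 1/36.
Ratio = (1/300) / (1/36) = 3/25.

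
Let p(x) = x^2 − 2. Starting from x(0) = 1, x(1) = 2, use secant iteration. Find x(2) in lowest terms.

4/3

p(1) = −1, p(2) = 2. x(2) = 2 − 2·(2 − 1)/(2 − (−1)) = 4/3.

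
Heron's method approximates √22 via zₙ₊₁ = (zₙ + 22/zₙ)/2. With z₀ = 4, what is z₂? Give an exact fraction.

z₁ = (4 + 22/4)/2 = 19/4.
z₂ = (19/4 + 22/(19/4))/2 = 713/152.

713/152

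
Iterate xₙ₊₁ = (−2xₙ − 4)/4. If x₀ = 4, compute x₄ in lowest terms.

−3/8

x₁ = (−2·4 − 4)/4 = −3.
x₂ = (−2·(−3) − 4)/4 = 1/2.
x₃ = (−2·(1/2) − 4)/4 = −5/4.
x₄ = (−2·(−5/4) − 4)/4 = −3/8.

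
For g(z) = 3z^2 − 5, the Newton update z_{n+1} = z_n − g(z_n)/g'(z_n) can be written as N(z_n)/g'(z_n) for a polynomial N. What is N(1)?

8

g'(z) = 6z.
N(z) = z·g'(z) − g(z) = z·(6z) − (3z^2 − 5) = 3z^2 + 5.
N(1) = 8.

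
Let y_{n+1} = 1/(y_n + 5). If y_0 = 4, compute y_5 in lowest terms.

y_1 = 1/(4 + 5) = 1/9.
y_2 = 1/(1/9 + 5) = 9/46.
y_3 = 1/(9/46 + 5) = 46/239.
y_4 = 1/(46/239 + 5) = 239/1241.
y_5 = 1/(239/1241 + 5) = 1241/6444.

1241/6444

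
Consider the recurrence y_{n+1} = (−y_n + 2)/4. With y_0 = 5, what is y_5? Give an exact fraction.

y_1 = (−5 + 2)/4 = −3/4.
y_2 = (−(−3/4) + 2)/4 = 11/16.
y_3 = (−(11/16) + 2)/4 = 21/64.
y_4 = (−(21/64) + 2)/4 = 107/256.
y_5 = (−(107/256) + 2)/4 = 405/1024.

405/1024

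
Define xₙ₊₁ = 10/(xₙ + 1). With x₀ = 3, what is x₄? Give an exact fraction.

270/97

x₁ = 10/(3 + 1) = 5/2.
x₂ = 10/(5/2 + 1) = 20/7.
x₃ = 10/(20/7 + 1) = 70/27.
x₄ = 10/(70/27 + 1) = 270/97.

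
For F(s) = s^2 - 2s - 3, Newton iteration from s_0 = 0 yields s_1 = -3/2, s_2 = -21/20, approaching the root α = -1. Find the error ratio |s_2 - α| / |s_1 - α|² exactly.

s_1 - α = -3/2 - (-1) = -3/2 + 1 = -1/2, so |s_1 - α| = 1/2.
s_2 - α = -21/20 - (-1) = -21/20 + 1 = -1/20, so |s_2 - α| = 1/20.
|s_1 - α|² = 1/4.
Ratio = (1/20) / (1/4) = 1/5.

1/5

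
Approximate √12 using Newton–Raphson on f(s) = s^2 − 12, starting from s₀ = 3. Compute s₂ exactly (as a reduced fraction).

97/28

f'(s) = 2s.
f(3) = −3, f'(3) = 6, so s₁ = 3 − (−3)/6 = 7/2.
f(7/2) = 1/4, f'(7/2) = 7, so s₂ = (7/2) − (1/4)/7 = 97/28.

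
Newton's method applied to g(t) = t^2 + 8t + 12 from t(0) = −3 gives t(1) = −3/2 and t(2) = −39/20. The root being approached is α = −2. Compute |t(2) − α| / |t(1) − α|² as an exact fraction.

1/5

t(1) − α = −3/2 − (−2) = −3/2 + 2 = 1/2, so |t(1) − α| = 1/2.
t(2) − α = −39/20 − (−2) = −39/20 + 2 = 1/20, so |t(2) − α| = 1/20.
|t(1) − α|² = 1/4.
Ratio = (1/20) / (1/4) = 1/5.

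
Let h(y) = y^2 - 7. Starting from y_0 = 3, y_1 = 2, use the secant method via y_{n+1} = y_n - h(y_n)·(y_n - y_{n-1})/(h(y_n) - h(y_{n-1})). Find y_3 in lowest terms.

h(3) = 2, h(2) = -3. y_2 = 2 - (-3)·(2 - 3)/((-3) - 2) = 13/5.
h(2) = -3, h(13/5) = -6/25. y_3 = (13/5) - (-6/25)·((13/5) - 2)/((-6/25) - (-3)) = 61/23.

61/23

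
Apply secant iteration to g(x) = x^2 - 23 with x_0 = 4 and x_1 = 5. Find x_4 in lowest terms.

18181/3791

g(4) = -7, g(5) = 2. x_2 = 5 - 2·(5 - 4)/(2 - (-7)) = 43/9.
g(5) = 2, g(43/9) = -14/81. x_3 = (43/9) - (-14/81)·((43/9) - 5)/((-14/81) - 2) = 211/44.
g(43/9) = -14/81, g(211/44) = -7/1936. x_4 = (211/44) - (-7/1936)·((211/44) - (43/9))/((-7/1936) - (-14/81)) = 18181/3791.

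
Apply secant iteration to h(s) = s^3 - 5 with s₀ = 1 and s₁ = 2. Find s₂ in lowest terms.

11/7

h(1) = -4, h(2) = 3. s₂ = 2 - 3·(2 - 1)/(3 - (-4)) = 11/7.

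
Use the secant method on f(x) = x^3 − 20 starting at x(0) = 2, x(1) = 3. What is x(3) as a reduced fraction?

f(2) = −12, f(3) = 7. x(2) = 3 − 7·(3 − 2)/(7 − (−12)) = 50/19.
f(3) = 7, f(50/19) = −12180/6859. x(3) = (50/19) − (−12180/6859)·((50/19) − 3)/((−12180/6859) − 7) = 23270/8599.

23270/8599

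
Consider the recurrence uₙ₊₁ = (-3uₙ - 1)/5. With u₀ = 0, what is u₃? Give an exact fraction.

-19/125

u₁ = (-3·0 - 1)/5 = -1/5.
u₂ = (-3·(-1/5) - 1)/5 = -2/25.
u₃ = (-3·(-2/25) - 1)/5 = -19/125.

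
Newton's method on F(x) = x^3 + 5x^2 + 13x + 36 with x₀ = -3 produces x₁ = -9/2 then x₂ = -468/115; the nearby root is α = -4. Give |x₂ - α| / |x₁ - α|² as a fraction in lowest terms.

x₁ - α = -9/2 - (-4) = -9/2 + 4 = -1/2, so |x₁ - α| = 1/2.
x₂ - α = -468/115 - (-4) = -468/115 + 4 = -8/115, so |x₂ - α| = 8/115.
|x₁ - α|² = 1/4.
Ratio = (8/115) / (1/4) = 32/115.

32/115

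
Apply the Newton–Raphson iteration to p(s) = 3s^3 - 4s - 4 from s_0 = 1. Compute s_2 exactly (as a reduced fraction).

13/8

p'(s) = 9s^2 - 4.
p(1) = -5, p'(1) = 5, so s_1 = 1 - (-5)/5 = 2.
p(2) = 12, p'(2) = 32, so s_2 = 2 - 12/32 = 13/8.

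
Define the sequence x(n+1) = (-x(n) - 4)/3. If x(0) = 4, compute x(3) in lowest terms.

x(1) = (-4 - 4)/3 = -8/3.
x(2) = (-(-8/3) - 4)/3 = -4/9.
x(3) = (-(-4/9) - 4)/3 = -32/27.

-32/27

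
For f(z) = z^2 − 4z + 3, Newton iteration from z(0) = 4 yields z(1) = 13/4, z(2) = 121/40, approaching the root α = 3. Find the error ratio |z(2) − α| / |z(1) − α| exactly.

z(1) − α = 13/4 − 3 = 1/4, so |z(1) − α| = 1/4.
z(2) − α = 121/40 − 3 = 1/40, so |z(2) − α| = 1/40.
Ratio = (1/40) / (1/4) = 1/10.

1/10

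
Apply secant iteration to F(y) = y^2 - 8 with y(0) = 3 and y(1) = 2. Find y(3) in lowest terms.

17/6

F(3) = 1, F(2) = -4. y(2) = 2 - (-4)·(2 - 3)/((-4) - 1) = 14/5.
F(2) = -4, F(14/5) = -4/25. y(3) = (14/5) - (-4/25)·((14/5) - 2)/((-4/25) - (-4)) = 17/6.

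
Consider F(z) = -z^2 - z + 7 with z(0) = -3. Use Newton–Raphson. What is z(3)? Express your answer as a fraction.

-313336/98145

F'(z) = -2z - 1.
F(-3) = 1, F'(-3) = 5, so z(1) = (-3) - 1/5 = -16/5.
F(-16/5) = -1/25, F'(-16/5) = 27/5, so z(2) = (-16/5) - (-1/25)/(27/5) = -431/135.
F(-431/135) = -1/18225, F'(-431/135) = 727/135, so z(3) = (-431/135) - (-1/18225)/(727/135) = -313336/98145.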